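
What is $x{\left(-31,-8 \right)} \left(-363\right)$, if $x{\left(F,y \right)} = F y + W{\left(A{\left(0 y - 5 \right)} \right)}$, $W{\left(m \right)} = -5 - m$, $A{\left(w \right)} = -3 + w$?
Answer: $-91113$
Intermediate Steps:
$x{\left(F,y \right)} = 3 + F y$ ($x{\left(F,y \right)} = F y - -3 = F y + \left(-5 + 8\right) = F y + 3 = 3 + F y$)
$x{\left(-31,-8 \right)} \left(-363\right) = \left(3 - -248\right) \left(-363\right) = \left(3 + 248\right) \left(-363\right) = 251 \left(-363\right) = -91113$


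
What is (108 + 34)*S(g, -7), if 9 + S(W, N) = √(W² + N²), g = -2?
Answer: -1278 + 142*√53 ≈ -244.22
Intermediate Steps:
S(W, N) = -9 + √(N² + W²) (S(W, N) = -9 + √(W² + N²) = -9 + √(N² + W²))
(108 + 34)*S(g, -7) = (108 + 34)*(-9 + √((-7)² + (-2)²)) = 142*(-9 + √(49 + 4)) = 142*(-9 + √53) = -1278 + 142*√53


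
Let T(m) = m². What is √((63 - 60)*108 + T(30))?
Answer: 6*√34 ≈ 34.986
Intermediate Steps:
√((63 - 60)*108 + T(30)) = √((63 - 60)*108 + 30²) = √(3*108 + 900) = √(324 + 900) = √1224 = 6*√34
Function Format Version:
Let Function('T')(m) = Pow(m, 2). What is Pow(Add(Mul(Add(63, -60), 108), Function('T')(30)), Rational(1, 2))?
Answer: Mul(6, Pow(34, Rational(1, 2))) ≈ 34.986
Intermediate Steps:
Pow(Add(Mul(Add(63, -60), 108), Function('T')(30)), Rational(1, 2)) = Pow(Add(Mul(Add(63, -60), 108), Pow(30, 2)), Rational(1, 2)) = Pow(Add(Mul(3, 108), 900), Rational(1, 2)) = Pow(Add(324, 900), Rational(1, 2)) = Pow(1224, Rational(1, 2)) = Mul(6, Pow(34, Rational(1, 2)))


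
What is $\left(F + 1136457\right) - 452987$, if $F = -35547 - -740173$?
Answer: $1388096$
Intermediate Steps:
$F = 704626$ ($F = -35547 + 740173 = 704626$)
$\left(F + 1136457\right) - 452987 = \left(704626 + 1136457\right) - 452987 = 1841083 - 452987 = 1388096$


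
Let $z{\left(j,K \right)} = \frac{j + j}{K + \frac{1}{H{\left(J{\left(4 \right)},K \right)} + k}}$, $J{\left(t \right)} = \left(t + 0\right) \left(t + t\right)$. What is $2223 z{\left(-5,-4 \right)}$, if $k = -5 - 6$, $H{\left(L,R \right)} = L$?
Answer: $\frac{466830}{83} \approx 5624.5$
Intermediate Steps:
$J{\left(t \right)} = 2 t^{2}$ ($J{\left(t \right)} = t 2 t = 2 t^{2}$)
$k = -11$ ($k = -5 - 6 = -11$)
$z{\left(j,K \right)} = \frac{2 j}{\frac{1}{21} + K}$ ($z{\left(j,K \right)} = \frac{j + j}{K + \frac{1}{2 \cdot 4^{2} - 11}} = \frac{2 j}{K + \frac{1}{2 \cdot 16 - 11}} = \frac{2 j}{K + \frac{1}{32 - 11}} = \frac{2 j}{K + \frac{1}{21}} = \frac{2 j}{\frac{1}{21} + K}$)
$2223 z{\left(-5,-4 \right)} = 2223 \cdot 42 \left(-5\right) \frac{1}{1 + 21 \left(-4\right)} = 2223 \cdot 42 \left(-5\right) \frac{1}{1 - 84} = 2223 \cdot 42 \left(-5\right) \frac{1}{-83} = 2223 \cdot 42 \left(-5\right) \left(- \frac{1}{83}\right) = 2223 \cdot \frac{210}{83} = \frac{466830}{83}$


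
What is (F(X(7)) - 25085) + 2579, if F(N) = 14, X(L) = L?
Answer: -22492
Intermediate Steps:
(F(X(7)) - 25085) + 2579 = (14 - 25085) + 2579 = -25071 + 2579 = -22492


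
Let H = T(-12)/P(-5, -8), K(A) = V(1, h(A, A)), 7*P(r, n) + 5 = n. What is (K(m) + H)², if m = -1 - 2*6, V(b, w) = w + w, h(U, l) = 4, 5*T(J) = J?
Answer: 364816/4225 ≈ 86.347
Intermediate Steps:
P(r, n) = -5/7 + n/7
T(J) = J/5
V(b, w) = 2*w
m = -13 (m = -1 - 12 = -13)
K(A) = 8 (K(A) = 2*4 = 8)
H = 84/65 (H = ((⅕)*(-12))/(-5/7 + (⅐)*(-8)) = -12/(5*(-5/7 - 8/7)) = -12/(5*(-13/7)) = -12/5*(-7/13) = 84/65 ≈ 1.2923)
(K(m) + H)² = (8 + 84/65)² = (604/65)² = 364816/4225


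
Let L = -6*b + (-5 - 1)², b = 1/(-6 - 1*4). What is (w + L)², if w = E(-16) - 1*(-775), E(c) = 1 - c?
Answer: 17164449/25 ≈ 6.8658e+5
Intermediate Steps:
b = -⅒ (b = 1/(-6 - 4) = 1/(-10) = -⅒ ≈ -0.10000)
L = 183/5 (L = -6*(-⅒) + (-5 - 1)² = ⅗ + (-6)² = ⅗ + 36 = 183/5 ≈ 36.600)
w = 792 (w = (1 - 1*(-16)) - 1*(-775) = (1 + 16) + 775 = 17 + 775 = 792)
(w + L)² = (792 + 183/5)² = (4143/5)² = 17164449/25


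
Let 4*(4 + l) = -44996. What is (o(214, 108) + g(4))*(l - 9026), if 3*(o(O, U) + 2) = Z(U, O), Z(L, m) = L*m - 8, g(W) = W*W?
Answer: -469377734/3 ≈ -1.5646e+8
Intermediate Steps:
g(W) = W²
Z(L, m) = -8 + L*m
l = -11253 (l = -4 + (¼)*(-44996) = -4 - 11249 = -11253)
o(O, U) = -14/3 + O*U/3 (o(O, U) = -2 + (-8 + U*O)/3 = -2 + (-8 + O*U)/3 = -2 + (-8/3 + O*U/3) = -14/3 + O*U/3)
(o(214, 108) + g(4))*(l - 9026) = ((-14/3 + (⅓)*214*108) + 4²)*(-11253 - 9026) = ((-14/3 + 7704) + 16)*(-20279) = (23098/3 + 16)*(-20279) = (23146/3)*(-20279) = -469377734/3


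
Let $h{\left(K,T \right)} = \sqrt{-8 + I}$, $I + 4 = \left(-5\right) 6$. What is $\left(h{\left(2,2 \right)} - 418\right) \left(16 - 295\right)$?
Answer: $116622 - 279 i \sqrt{42} \approx 1.1662 \cdot 10^{5} - 1808.1 i$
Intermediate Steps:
$I = -34$ ($I = -4 - 30 = -34$)
$h{\left(K,T \right)} = i \sqrt{42}$ ($h{\left(K,T \right)} = \sqrt{-8 - 34} = \sqrt{-42} = i \sqrt{42}$)
$\left(h{\left(2,2 \right)} - 418\right) \left(16 - 295\right) = \left(i \sqrt{42} - 418\right) \left(16 - 295\right) = \left(-418 + i \sqrt{42}\right) \left(-279\right) = 116622 - 279 i \sqrt{42}$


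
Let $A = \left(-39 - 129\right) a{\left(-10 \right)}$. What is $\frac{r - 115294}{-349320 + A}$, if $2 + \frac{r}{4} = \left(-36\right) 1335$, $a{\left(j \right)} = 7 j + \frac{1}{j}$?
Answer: $\frac{256285}{281286} \approx 0.91112$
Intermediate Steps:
$a{\left(j \right)} = \frac{1}{j} + 7 j$
$A = \frac{58884}{5}$ ($A = \left(-39 - 129\right) \left(\frac{1}{-10} + 7 \left(-10\right)\right) = - 168 \left(- \frac{1}{10} - 70\right) = \left(-168\right) \left(- \frac{701}{10}\right) = \frac{58884}{5} \approx 11777.0$)
$r = -192248$ ($r = -8 + 4 \left(\left(-36\right) 1335\right) = -8 + 4 \left(-48060\right) = -8 - 192240 = -192248$)
$\frac{r - 115294}{-349320 + A} = \frac{-192248 - 115294}{-349320 + \frac{58884}{5}} = - \frac{307542}{- \frac{1687716}{5}} = \left(-307542\right) \left(- \frac{5}{1687716}\right) = \frac{256285}{281286}$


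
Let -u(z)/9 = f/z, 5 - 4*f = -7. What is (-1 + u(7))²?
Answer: 1156/49 ≈ 23.592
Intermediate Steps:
f = 3 (f = 5/4 - ¼*(-7) = 5/4 + 7/4 = 3)
u(z) = -27/z
(-1 + u(7))² = (-1 - 27/7)² = (-34/7)² = 1156/49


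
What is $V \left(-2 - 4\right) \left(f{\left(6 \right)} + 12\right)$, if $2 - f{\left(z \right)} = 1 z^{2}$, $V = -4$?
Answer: $-528$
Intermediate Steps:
$f{\left(z \right)} = 2 - z^{2}$ ($f{\left(z \right)} = 2 - 1 z^{2} = 2 - z^{2}$)
$V \left(-2 - 4\right) \left(f{\left(6 \right)} + 12\right) = - 4 \left(-2 - 4\right) \left(\left(2 - 6^{2}\right) + 12\right) = \left(-4\right) \left(-6\right) \left(\left(2 - 36\right) + 12\right) = 24 \left(\left(2 - 36\right) + 12\right) = 24 \left(-34 + 12\right) = 24 \left(-22\right) = -528$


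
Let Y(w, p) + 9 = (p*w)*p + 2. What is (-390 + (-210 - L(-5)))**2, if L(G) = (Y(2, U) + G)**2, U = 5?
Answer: 4177936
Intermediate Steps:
Y(w, p) = -7 + w*p**2 (Y(w, p) = -9 + ((p*w)*p + 2) = -9 + (w*p**2 + 2) = -9 + (2 + w*p**2) = -7 + w*p**2)
L(G) = (43 + G)**2 (L(G) = ((-7 + 2*5**2) + G)**2 = ((-7 + 2*25) + G)**2 = ((-7 + 50) + G)**2 = (43 + G)**2)
(-390 + (-210 - L(-5)))**2 = (-390 + (-210 - (43 - 5)**2))**2 = (-390 + (-210 - 1*38**2))**2 = (-390 + (-210 - 1*1444))**2 = (-390 + (-210 - 1444))**2 = (-390 - 1654)**2 = (-2044)**2 = 4177936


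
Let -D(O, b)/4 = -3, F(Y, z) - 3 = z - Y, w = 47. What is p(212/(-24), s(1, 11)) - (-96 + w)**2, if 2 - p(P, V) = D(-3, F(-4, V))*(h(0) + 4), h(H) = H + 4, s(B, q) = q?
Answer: -2495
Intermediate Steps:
F(Y, z) = 3 + z - Y (F(Y, z) = 3 + (z - Y) = 3 + z - Y)
D(O, b) = 12 (D(O, b) = -4*(-3) = 12)
h(H) = 4 + H
p(P, V) = -94 (p(P, V) = 2 - 12*((4 + 0) + 4) = 2 - 12*(4 + 4) = 2 - 12*8 = 2 - 1*96 = 2 - 96 = -94)
p(212/(-24), s(1, 11)) - (-96 + w)**2 = -94 - (-96 + 47)**2 = -94 - 1*(-49)**2 = -94 - 1*2401 = -94 - 2401 = -2495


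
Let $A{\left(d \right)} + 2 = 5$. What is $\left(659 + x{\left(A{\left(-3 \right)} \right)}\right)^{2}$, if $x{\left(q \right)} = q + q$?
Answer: $442225$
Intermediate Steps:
$A{\left(d \right)} = 3$ ($A{\left(d \right)} = -2 + 5 = 3$)
$x{\left(q \right)} = 2 q$
$\left(659 + x{\left(A{\left(-3 \right)} \right)}\right)^{2} = \left(659 + 2 \cdot 3\right)^{2} = \left(659 + 6\right)^{2} = 665^{2} = 442225$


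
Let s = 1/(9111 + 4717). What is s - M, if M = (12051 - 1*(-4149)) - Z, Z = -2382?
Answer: -256951895/13828 ≈ -18582.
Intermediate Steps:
s = 1/13828 ≈ 7.2317e-5
M = 18582 (M = (12051 - 1*(-4149)) - 1*(-2382) = (12051 + 4149) + 2382 = 16200 + 2382 = 18582)
s - M = 1/13828 - 1*18582 = 1/13828 - 18582 = -256951895/13828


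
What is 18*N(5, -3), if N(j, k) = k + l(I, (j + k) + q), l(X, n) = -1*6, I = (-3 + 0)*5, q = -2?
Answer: -162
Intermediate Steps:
I = -15 (I = -3*5 = -15)
l(X, n) = -6
N(j, k) = -6 + k (N(j, k) = k - 6 = -6 + k)
18*N(5, -3) = 18*(-6 - 3) = 18*(-9) = -162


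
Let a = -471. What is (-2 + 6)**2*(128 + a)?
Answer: -5488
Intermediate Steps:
(-2 + 6)**2*(128 + a) = (-2 + 6)**2*(128 - 471) = 4**2*(-343) = 16*(-343) = -5488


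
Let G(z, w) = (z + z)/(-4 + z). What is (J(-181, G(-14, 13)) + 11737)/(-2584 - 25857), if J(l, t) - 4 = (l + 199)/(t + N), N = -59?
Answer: -357055/864941 ≈ -0.41281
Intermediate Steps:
G(z, w) = 2*z/(-4 + z) (G(z, w) = (2*z)/(-4 + z) = 2*z/(-4 + z))
J(l, t) = 4 + (199 + l)/(-59 + t) (J(l, t) = 4 + (l + 199)/(t - 59) = 4 + (199 + l)/(-59 + t))
(J(-181, G(-14, 13)) + 11737)/(-2584 - 25857) = ((-37 - 181 + 4*(2*(-14)/(-4 - 14)))/(-59 + 2*(-14)/(-4 - 14)) + 11737)/(-2584 - 25857) = ((-37 - 181 + 4*(2*(-14)/(-18)))/(-59 + 2*(-14)/(-18)) + 11737)/(-28441) = ((-37 - 181 + 4*(2*(-14)*(-1/18)))/(-59 + 2*(-14)*(-1/18)) + 11737)*(-1/28441) = ((-37 - 181 + 4*(14/9))/(-59 + 14/9) + 11737)*(-1/28441) = ((-37 - 181 + 56/9)/(-517/9) + 11737)*(-1/28441) = (-9/517*(-1906/9) + 11737)*(-1/28441) = (1906/517 + 11737)*(-1/28441) = (6069935/517)*(-1/28441) = -357055/864941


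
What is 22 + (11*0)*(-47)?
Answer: 22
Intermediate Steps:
22 + (11*0)*(-47) = 22 + 0*(-47) = 22 + 0 = 22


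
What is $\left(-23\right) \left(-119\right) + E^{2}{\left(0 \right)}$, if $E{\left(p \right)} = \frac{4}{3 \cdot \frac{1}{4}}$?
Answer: $\frac{24889}{9} \approx 2765.4$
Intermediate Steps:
$E{\left(p \right)} = \frac{16}{3}$ ($E{\left(p \right)} = \frac{4}{3 \cdot \frac{1}{4}} = \frac{4}{\frac{3}{4}} = 4 \cdot \frac{4}{3} = \frac{16}{3}$)
$\left(-23\right) \left(-119\right) + E^{2}{\left(0 \right)} = \left(-23\right) \left(-119\right) + \left(\frac{16}{3}\right)^{2} = 2737 + \frac{256}{9} = \frac{24889}{9}$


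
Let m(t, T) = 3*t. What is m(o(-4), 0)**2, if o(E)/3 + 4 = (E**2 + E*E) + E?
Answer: 46656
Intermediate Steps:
o(E) = -12 + 3*E + 6*E**2 (o(E) = -12 + 3*((E**2 + E*E) + E) = -12 + 3*((E**2 + E**2) + E) = -12 + 3*(2*E**2 + E) = -12 + 3*(E + 2*E**2) = -12 + (3*E + 6*E**2) = -12 + 3*E + 6*E**2)
m(o(-4), 0)**2 = (3*(-12 + 3*(-4) + 6*(-4)**2))**2 = (3*(-12 - 12 + 6*16))**2 = (3*(-12 - 12 + 96))**2 = (3*72)**2 = 216**2 = 46656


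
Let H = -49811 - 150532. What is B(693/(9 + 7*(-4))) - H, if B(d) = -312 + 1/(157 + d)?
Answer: 458071009/2290 ≈ 2.0003e+5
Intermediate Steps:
H = -200343
B(693/(9 + 7*(-4))) - H = (-48983 - 216216/(9 + 7*(-4)))/(157 + 693/(9 + 7*(-4))) - 1*(-200343) = (-48983 - 216216/(9 - 28))/(157 + 693/(9 - 28)) + 200343 = (-48983 - 216216/(-19))/(157 + 693/(-19)) + 200343 = (-48983 - 216216*(-1)/19)/(157 + 693*(-1/19)) + 200343 = (-48983 - 312*(-693/19))/(157 - 693/19) + 200343 = (-48983 + 216216/19)/(2290/19) + 200343 = (19/2290)*(-714461/19) + 200343 = -714461/2290 + 200343 = 458071009/2290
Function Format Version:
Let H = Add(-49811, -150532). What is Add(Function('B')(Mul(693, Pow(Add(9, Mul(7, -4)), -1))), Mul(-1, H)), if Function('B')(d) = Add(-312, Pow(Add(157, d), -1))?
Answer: Rational(458071009, 2290) ≈ 2.0003e+5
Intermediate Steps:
H = -200343
Add(Function('B')(Mul(693, Pow(Add(9, Mul(7, -4)), -1))), Mul(-1, H)) = Add(Mul(Pow(Add(157, Mul(693, Pow(Add(9, Mul(7, -4)), -1))), -1), Add(-48983, Mul(-312, Mul(693, Pow(Add(9, Mul(7, -4)), -1))))), Mul(-1, -200343)) = Add(Mul(Pow(Add(157, Mul(693, Pow(Add(9, -28), -1))), -1), Add(-48983, Mul(-312, Mul(693, Pow(Add(9, -28), -1))))), 200343) = Add(Mul(Pow(Add(157, Mul(693, Pow(-19, -1))), -1), Add(-48983, Mul(-312, Mul(693, Pow(-19, -1))))), 200343) = Add(Mul(Pow(Add(157, Mul(693, Rational(-1, 19))), -1), Add(-48983, Mul(-312, Mul(693, Rational(-1, 19))))), 200343) = Add(Mul(Pow(Add(157, Rational(-693, 19)), -1), Add(-48983, Mul(-312, Rational(-693, 19)))), 200343) = Add(Mul(Pow(Rational(2290, 19), -1), Add(-48983, Rational(216216, 19))), 200343) = Add(Mul(Rational(19, 2290), Rational(-714461, 19)), 200343) = Add(Rational(-714461, 2290), 200343) = Rational(458071009, 2290)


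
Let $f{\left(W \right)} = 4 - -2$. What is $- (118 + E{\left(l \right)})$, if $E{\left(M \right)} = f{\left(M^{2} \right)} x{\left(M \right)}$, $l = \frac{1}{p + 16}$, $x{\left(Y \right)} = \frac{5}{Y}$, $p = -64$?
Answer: $1322$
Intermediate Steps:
$l = - \frac{1}{48}$ ($l = \frac{1}{-64 + 16} = \frac{1}{-48} = - \frac{1}{48} \approx -0.020833$)
$f{\left(W \right)} = 6$ ($f{\left(W \right)} = 4 + 2 = 6$)
$E{\left(M \right)} = \frac{30}{M}$ ($E{\left(M \right)} = 6 \frac{5}{M} = \frac{30}{M}$)
$- (118 + E{\left(l \right)}) = - (118 + \frac{30}{- \frac{1}{48}}) = - (118 + 30 \left(-48\right)) = - (118 - 1440) = \left(-1\right) \left(-1322\right) = 1322$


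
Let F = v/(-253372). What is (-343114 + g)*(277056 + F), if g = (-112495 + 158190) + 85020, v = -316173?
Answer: -14910101610112995/253372 ≈ -5.8847e+10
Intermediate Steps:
F = 316173/253372 (F = -316173/(-253372) = -316173*(-1/253372) = 316173/253372 ≈ 1.2479)
g = 130715 (g = 45695 + 85020 = 130715)
(-343114 + g)*(277056 + F) = (-343114 + 130715)*(277056 + 316173/253372) = -212399*70198549005/253372 = -14910101610112995/253372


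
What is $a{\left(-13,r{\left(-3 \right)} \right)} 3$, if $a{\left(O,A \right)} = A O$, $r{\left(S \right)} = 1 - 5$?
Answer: $156$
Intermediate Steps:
$r{\left(S \right)} = -4$ ($r{\left(S \right)} = 1 - 5 = -4$)
$a{\left(-13,r{\left(-3 \right)} \right)} 3 = \left(-4\right) \left(-13\right) 3 = 52 \cdot 3 = 156$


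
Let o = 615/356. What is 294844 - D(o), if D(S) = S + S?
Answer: 52481617/178 ≈ 2.9484e+5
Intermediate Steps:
o = 615/356 (o = 615*(1/356) = 615/356 ≈ 1.7275)
D(S) = 2*S
294844 - D(o) = 294844 - 2*615/356 = 294844 - 1*615/178 = 294844 - 615/178 = 52481617/178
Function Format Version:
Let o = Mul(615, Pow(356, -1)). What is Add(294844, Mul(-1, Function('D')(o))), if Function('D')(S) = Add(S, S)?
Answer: Rational(52481617, 178) ≈ 2.9484e+5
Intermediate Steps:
o = Rational(615, 356) (o = Mul(615, Rational(1, 356)) = Rational(615, 356) ≈ 1.7275)
Function('D')(S) = Mul(2, S)
Add(294844, Mul(-1, Function('D')(o))) = Add(294844, Mul(-1, Mul(2, Rational(615, 356)))) = Add(294844, Mul(-1, Rational(615, 178))) = Add(294844, Rational(-615, 178)) = Rational(52481617, 178)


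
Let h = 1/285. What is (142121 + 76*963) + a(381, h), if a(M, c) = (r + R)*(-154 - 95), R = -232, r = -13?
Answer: 276314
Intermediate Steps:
h = 1/285 ≈ 0.0035088
a(M, c) = 61005 (a(M, c) = (-13 - 232)*(-154 - 95) = -245*(-249) = 61005)
(142121 + 76*963) + a(381, h) = (142121 + 76*963) + 61005 = (142121 + 73188) + 61005 = 215309 + 61005 = 276314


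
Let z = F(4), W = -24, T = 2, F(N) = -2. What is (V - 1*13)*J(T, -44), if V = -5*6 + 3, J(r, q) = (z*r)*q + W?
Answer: -6080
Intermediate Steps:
z = -2
J(r, q) = -24 - 2*q*r (J(r, q) = (-2*r)*q - 24 = -2*q*r - 24 = -24 - 2*q*r)
V = -27 (V = -30 + 3 = -27)
(V - 1*13)*J(T, -44) = (-27 - 1*13)*(-24 - 2*(-44)*2) = (-27 - 13)*(-24 + 176) = -40*152 = -6080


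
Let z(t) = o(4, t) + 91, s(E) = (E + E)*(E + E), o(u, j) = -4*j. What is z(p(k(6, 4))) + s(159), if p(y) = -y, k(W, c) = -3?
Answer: 101203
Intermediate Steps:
s(E) = 4*E² (s(E) = (2*E)*(2*E) = 4*E²)
z(t) = 91 - 4*t (z(t) = -4*t + 91 = 91 - 4*t)
z(p(k(6, 4))) + s(159) = (91 - (-4)*(-3)) + 4*159² = (91 - 4*3) + 4*25281 = (91 - 12) + 101124 = 79 + 101124 = 101203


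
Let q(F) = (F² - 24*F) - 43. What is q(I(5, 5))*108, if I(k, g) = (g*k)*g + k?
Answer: 1483596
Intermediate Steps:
I(k, g) = k + k*g² (I(k, g) = k*g² + k = k + k*g²)
q(F) = -43 + F² - 24*F
q(I(5, 5))*108 = (-43 + (5*(1 + 5²))² - 120*(1 + 5²))*108 = (-43 + (5*(1 + 25))² - 120*(1 + 25))*108 = (-43 + (5*26)² - 120*26)*108 = (-43 + 130² - 24*130)*108 = (-43 + 16900 - 3120)*108 = 13737*108 = 1483596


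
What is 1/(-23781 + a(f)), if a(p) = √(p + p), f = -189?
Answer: -7927/188512113 - I*√42/188512113 ≈ -4.205e-5 - 3.4378e-8*I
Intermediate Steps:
a(p) = √2*√p (a(p) = √(2*p) = √2*√p)
1/(-23781 + a(f)) = 1/(-23781 + √2*√(-189)) = 1/(-23781 + √2*(3*I*√21)) = 1/(-23781 + 3*I*√42)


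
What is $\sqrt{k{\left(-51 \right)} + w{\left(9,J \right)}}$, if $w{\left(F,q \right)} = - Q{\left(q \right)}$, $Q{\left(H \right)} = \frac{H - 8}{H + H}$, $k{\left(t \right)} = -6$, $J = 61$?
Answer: $\frac{i \sqrt{95770}}{122} \approx 2.5366 i$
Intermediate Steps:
$Q{\left(H \right)} = \frac{-8 + H}{2 H}$
$w{\left(F,q \right)} = - \frac{-8 + q}{2 q}$
$\sqrt{k{\left(-51 \right)} + w{\left(9,J \right)}} = \sqrt{-6 + \frac{8 - 61}{2 \cdot 61}} = \sqrt{-6 + \frac{1}{2} \cdot \frac{1}{61} \left(8 - 61\right)} = \sqrt{-6 + \frac{1}{2} \cdot \frac{1}{61} \left(-53\right)} = \sqrt{-6 - \frac{53}{122}} = \sqrt{- \frac{785}{122}} = \frac{i \sqrt{95770}}{122}$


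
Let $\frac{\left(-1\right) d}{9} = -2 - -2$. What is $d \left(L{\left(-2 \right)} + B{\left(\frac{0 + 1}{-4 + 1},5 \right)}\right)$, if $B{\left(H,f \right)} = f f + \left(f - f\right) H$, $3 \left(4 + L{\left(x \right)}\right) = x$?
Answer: $0$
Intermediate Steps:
$L{\left(x \right)} = -4 + \frac{x}{3}$
$B{\left(H,f \right)} = f^{2}$ ($B{\left(H,f \right)} = f^{2} + 0 H = f^{2} + 0 = f^{2}$)
$d = 0$ ($d = - 9 \left(-2 - -2\right) = - 9 \left(-2 + 2\right) = \left(-9\right) 0 = 0$)
$d \left(L{\left(-2 \right)} + B{\left(\frac{0 + 1}{-4 + 1},5 \right)}\right) = 0 \left(\left(-4 + \frac{1}{3} \left(-2\right)\right) + 5^{2}\right) = 0 \left(\left(-4 - \frac{2}{3}\right) + 25\right) = 0 \left(- \frac{14}{3} + 25\right) = 0 \cdot \frac{61}{3} = 0$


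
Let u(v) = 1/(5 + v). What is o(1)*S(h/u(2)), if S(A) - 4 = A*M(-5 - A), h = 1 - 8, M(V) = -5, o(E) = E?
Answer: 249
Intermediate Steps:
h = -7
S(A) = 4 - 5*A (S(A) = 4 + A*(-5) = 4 - 5*A)
o(1)*S(h/u(2)) = 1*(4 - (-35)/(1/(5 + 2))) = 1*(4 - (-35)/(1/7)) = 1*(4 - (-35)/⅐) = 1*(4 - (-35)*7) = 1*(4 - 5*(-49)) = 1*(4 + 245) = 1*249 = 249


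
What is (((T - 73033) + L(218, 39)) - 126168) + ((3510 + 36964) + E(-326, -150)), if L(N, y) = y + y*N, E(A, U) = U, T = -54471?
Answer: -204807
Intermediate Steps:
L(N, y) = y + N*y
(((T - 73033) + L(218, 39)) - 126168) + ((3510 + 36964) + E(-326, -150)) = (((-54471 - 73033) + 39*(1 + 218)) - 126168) + ((3510 + 36964) - 150) = ((-127504 + 39*219) - 126168) + (40474 - 150) = ((-127504 + 8541) - 126168) + 40324 = (-118963 - 126168) + 40324 = -245131 + 40324 = -204807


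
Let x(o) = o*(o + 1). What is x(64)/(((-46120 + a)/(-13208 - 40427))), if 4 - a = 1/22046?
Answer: 4918938793600/1016673337 ≈ 4838.3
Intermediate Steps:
x(o) = o*(1 + o)
a = 88183/22046 (a = 4 - 1/22046 = 88183/22046 ≈ 4.0000)
x(64)/(((-46120 + a)/(-13208 - 40427))) = (64*(1 + 64))/(((-46120 + 88183/22046)/(-13208 - 40427))) = (64*65)/((-1016673337/22046/(-53635))) = 4160/((-1016673337/22046*(-1/53635))) = 4160/(1016673337/1182437210) = 4160*(1182437210/1016673337) = 4918938793600/1016673337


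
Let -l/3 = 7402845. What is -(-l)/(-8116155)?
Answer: 493523/180359 ≈ 2.7363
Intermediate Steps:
l = -22208535 (l = -3*7402845 = -22208535)
-(-l)/(-8116155) = -(-1*(-22208535))/(-8116155) = -22208535*(-1)/8116155 = -1*(-493523/180359) = 493523/180359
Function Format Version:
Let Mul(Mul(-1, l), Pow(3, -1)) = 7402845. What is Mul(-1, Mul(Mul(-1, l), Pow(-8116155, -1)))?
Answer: Rational(493523, 180359) ≈ 2.7363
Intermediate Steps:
l = -22208535 (l = Mul(-3, 7402845) = -22208535)
Mul(-1, Mul(Mul(-1, l), Pow(-8116155, -1))) = Mul(-1, Mul(Mul(-1, -22208535), Pow(-8116155, -1))) = Mul(-1, Mul(22208535, Rational(-1, 8116155))) = Mul(-1, Rational(-493523, 180359)) = Rational(493523, 180359)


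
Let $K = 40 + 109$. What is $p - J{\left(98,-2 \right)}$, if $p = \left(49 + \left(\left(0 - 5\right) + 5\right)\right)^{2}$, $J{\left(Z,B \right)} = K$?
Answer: $2252$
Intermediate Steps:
$K = 149$
$J{\left(Z,B \right)} = 149$
$p = 2401$ ($p = \left(49 + \left(-5 + 5\right)\right)^{2} = \left(49 + 0\right)^{2} = 49^{2} = 2401$)
$p - J{\left(98,-2 \right)} = 2401 - 149 = 2252$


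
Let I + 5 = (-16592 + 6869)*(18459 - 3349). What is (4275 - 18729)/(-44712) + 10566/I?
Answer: 117946125661/364935704940 ≈ 0.32320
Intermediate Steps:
I = -146914535 (I = -5 + (-16592 + 6869)*(18459 - 3349) = -5 - 9723*15110 = -5 - 146914530 = -146914535)
(4275 - 18729)/(-44712) + 10566/I = (4275 - 18729)/(-44712) + 10566/(-146914535) = -14454*(-1/44712) + 10566*(-1/146914535) = 803/2484 - 10566/146914535 = 117946125661/364935704940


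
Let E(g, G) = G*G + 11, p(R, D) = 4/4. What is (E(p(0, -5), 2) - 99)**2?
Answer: 7056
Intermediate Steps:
p(R, D) = 1 (p(R, D) = 4*(1/4) = 1)
E(g, G) = 11 + G**2 (E(g, G) = G**2 + 11 = 11 + G**2)
(E(p(0, -5), 2) - 99)**2 = ((11 + 2**2) - 99)**2 = ((11 + 4) - 99)**2 = (15 - 99)**2 = (-84)**2 = 7056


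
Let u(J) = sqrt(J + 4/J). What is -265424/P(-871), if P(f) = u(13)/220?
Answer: -58393280*sqrt(2249)/173 ≈ -1.6007e+7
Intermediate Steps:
P(f) = sqrt(2249)/2860 (P(f) = sqrt(13 + 4/13)/220 = sqrt(13 + 4*(1/13))*(1/220) = sqrt(13 + 4/13)*(1/220) = sqrt(173/13)*(1/220) = (sqrt(2249)/13)*(1/220) = sqrt(2249)/2860)
-265424/P(-871) = -265424*220*sqrt(2249)/173 = -58393280*sqrt(2249)/173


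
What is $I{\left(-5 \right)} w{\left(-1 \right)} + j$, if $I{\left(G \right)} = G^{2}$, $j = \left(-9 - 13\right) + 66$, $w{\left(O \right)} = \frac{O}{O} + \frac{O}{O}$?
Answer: $94$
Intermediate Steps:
$w{\left(O \right)} = 2$ ($w{\left(O \right)} = 1 + 1 = 2$)
$j = 44$ ($j = \left(-9 - 13\right) + 66 = -22 + 66 = 44$)
$I{\left(-5 \right)} w{\left(-1 \right)} + j = \left(-5\right)^{2} \cdot 2 + 44 = 25 \cdot 2 + 44 = 50 + 44 = 94$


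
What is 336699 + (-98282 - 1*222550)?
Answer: 15867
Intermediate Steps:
336699 + (-98282 - 1*222550) = 336699 + (-98282 - 222550) = 336699 - 320832 = 15867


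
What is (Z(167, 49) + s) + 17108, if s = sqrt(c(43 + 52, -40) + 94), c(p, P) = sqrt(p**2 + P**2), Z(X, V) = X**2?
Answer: 44997 + sqrt(94 + 25*sqrt(17)) ≈ 45011.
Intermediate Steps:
c(p, P) = sqrt(P**2 + p**2)
s = sqrt(94 + 25*sqrt(17)) (s = sqrt(sqrt((-40)**2 + (43 + 52)**2) + 94) = sqrt(sqrt(1600 + 95**2) + 94) = sqrt(sqrt(1600 + 9025) + 94) = sqrt(sqrt(10625) + 94) = sqrt(25*sqrt(17) + 94) = sqrt(94 + 25*sqrt(17)) ≈ 14.038)
(Z(167, 49) + s) + 17108 = (167**2 + sqrt(94 + 25*sqrt(17))) + 17108 = (27889 + sqrt(94 + 25*sqrt(17))) + 17108 = 44997 + sqrt(94 + 25*sqrt(17))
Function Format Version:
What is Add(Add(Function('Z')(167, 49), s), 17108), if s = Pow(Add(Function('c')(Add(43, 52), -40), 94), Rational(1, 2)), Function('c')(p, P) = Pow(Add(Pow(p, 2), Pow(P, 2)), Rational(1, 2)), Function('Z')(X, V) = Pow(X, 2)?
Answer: Add(44997, Pow(Add(94, Mul(25, Pow(17, Rational(1, 2)))), Rational(1, 2))) ≈ 45011.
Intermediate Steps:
Function('c')(p, P) = Pow(Add(Pow(P, 2), Pow(p, 2)), Rational(1, 2))
s = Pow(Add(94, Mul(25, Pow(17, Rational(1, 2)))), Rational(1, 2)) (s = Pow(Add(Pow(Add(Pow(-40, 2), Pow(Add(43, 52), 2)), Rational(1, 2)), 94), Rational(1, 2)) = Pow(Add(Pow(Add(1600, Pow(95, 2)), Rational(1, 2)), 94), Rational(1, 2)) = Pow(Add(Pow(Add(1600, 9025), Rational(1, 2)), 94), Rational(1, 2)) = Pow(Add(Pow(10625, Rational(1, 2)), 94), Rational(1, 2)) = Pow(Add(Mul(25, Pow(17, Rational(1, 2))), 94), Rational(1, 2)) = Pow(Add(94, Mul(25, Pow(17, Rational(1, 2)))), Rational(1, 2)) ≈ 14.038)
Add(Add(Function('Z')(167, 49), s), 17108) = Add(Add(Pow(167, 2), Pow(Add(94, Mul(25, Pow(17, Rational(1, 2)))), Rational(1, 2))), 17108) = Add(Add(27889, Pow(Add(94, Mul(25, Pow(17, Rational(1, 2)))), Rational(1, 2))), 17108) = Add(44997, Pow(Add(94, Mul(25, Pow(17, Rational(1, 2)))), Rational(1, 2)))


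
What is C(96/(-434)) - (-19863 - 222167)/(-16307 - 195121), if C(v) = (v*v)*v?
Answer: -178322895769/154316962926 ≈ -1.1556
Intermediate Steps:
C(v) = v³ (C(v) = v²*v = v³)
C(96/(-434)) - (-19863 - 222167)/(-16307 - 195121) = (96/(-434))³ - (-19863 - 222167)/(-16307 - 195121) = (96*(-1/434))³ - (-242030)/(-211428) = (-48/217)³ - (-242030)*(-1)/211428 = -110592/10218313 - 1*121015/105714 = -110592/10218313 - 121015/105714 = -178322895769/154316962926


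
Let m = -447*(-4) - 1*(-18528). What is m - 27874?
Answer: -7558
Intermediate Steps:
m = 20316 (m = 1788 + 18528 = 20316)
m - 27874 = 20316 - 27874 = -7558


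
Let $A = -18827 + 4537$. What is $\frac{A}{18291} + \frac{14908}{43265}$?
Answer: $- \frac{345574622}{791360115} \approx -0.43668$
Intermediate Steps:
$A = -14290$
$\frac{A}{18291} + \frac{14908}{43265} = - \frac{14290}{18291} + \frac{14908}{43265} = - \frac{345574622}{791360115}$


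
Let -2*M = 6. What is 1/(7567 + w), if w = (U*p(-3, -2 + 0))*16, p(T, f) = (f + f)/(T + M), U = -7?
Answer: 3/22477 ≈ 0.00013347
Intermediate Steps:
M = -3 (M = -½*6 = -3)
p(T, f) = 2*f/(-3 + T) (p(T, f) = (f + f)/(T - 3) = (2*f)/(-3 + T) = 2*f/(-3 + T))
w = -224/3 (w = -14*(-2 + 0)/(-3 - 3)*16 = -14*(-2)/(-6)*16 = -14*(-2)*(-1)/6*16 = -7*⅔*16 = -14/3*16 = -224/3 ≈ -74.667)
1/(7567 + w) = 1/(7567 - 224/3) = 1/(22477/3) = 3/22477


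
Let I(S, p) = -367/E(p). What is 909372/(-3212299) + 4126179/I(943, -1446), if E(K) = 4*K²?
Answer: -110856357411444408468/1178913733 ≈ -9.4033e+10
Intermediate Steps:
I(S, p) = -367/(4*p²) (I(S, p) = -367*1/(4*p²) = -367/(4*p²))
909372/(-3212299) + 4126179/I(943, -1446) = 909372/(-3212299) + 4126179/((-367/4/(-1446)²)) = 909372*(-1/3212299) + 4126179/((-367/4*1/2090916)) = -909372/3212299 + 4126179/(-367/8363664) = -909372/3212299 + 4126179*(-8363664/367) = -909372/3212299 - 34509974759856/367 = -110856357411444408468/1178913733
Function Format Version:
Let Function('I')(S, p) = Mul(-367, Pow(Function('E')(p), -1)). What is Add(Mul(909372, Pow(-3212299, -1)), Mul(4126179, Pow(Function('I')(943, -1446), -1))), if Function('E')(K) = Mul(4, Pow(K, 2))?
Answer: Rational(-110856357411444408468, 1178913733) ≈ -9.4033e+10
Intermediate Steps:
Function('I')(S, p) = Mul(Rational(-367, 4), Pow(p, -2)) (Function('I')(S, p) = Mul(-367, Pow(Mul(4, Pow(p, 2)), -1)) = Mul(-367, Mul(Rational(1, 4), Pow(p, -2))) = Mul(Rational(-367, 4), Pow(p, -2)))
Add(Mul(909372, Pow(-3212299, -1)), Mul(4126179, Pow(Function('I')(943, -1446), -1))) = Add(Mul(909372, Pow(-3212299, -1)), Mul(4126179, Pow(Mul(Rational(-367, 4), Pow(-1446, -2)), -1))) = Add(Mul(909372, Rational(-1, 3212299)), Mul(4126179, Pow(Mul(Rational(-367, 4), Rational(1, 2090916)), -1))) = Add(Rational(-909372, 3212299), Mul(4126179, Pow(Rational(-367, 8363664), -1))) = Add(Rational(-909372, 3212299), Mul(4126179, Rational(-8363664, 367))) = Add(Rational(-909372, 3212299), Rational(-34509974759856, 367)) = Rational(-110856357411444408468, 1178913733)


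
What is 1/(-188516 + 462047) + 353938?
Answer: 96813015079/273531 ≈ 3.5394e+5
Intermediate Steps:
1/(-188516 + 462047) + 353938 = 1/273531 + 353938 = 96813015079/273531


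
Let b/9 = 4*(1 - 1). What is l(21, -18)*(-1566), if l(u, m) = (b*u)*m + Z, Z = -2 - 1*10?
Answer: 18792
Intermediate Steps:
Z = -12 (Z = -2 - 10 = -12)
b = 0 (b = 9*(4*(1 - 1)) = 9*(4*0) = 9*0 = 0)
l(u, m) = -12 (l(u, m) = (0*u)*m - 12 = 0*m - 12 = 0 - 12 = -12)
l(21, -18)*(-1566) = -12*(-1566) = 18792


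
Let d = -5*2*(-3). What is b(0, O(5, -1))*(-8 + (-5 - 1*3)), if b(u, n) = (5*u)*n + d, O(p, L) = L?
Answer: -480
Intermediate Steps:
d = 30 (d = -10*(-3) = 30)
b(u, n) = 30 + 5*n*u (b(u, n) = (5*u)*n + 30 = 5*n*u + 30 = 30 + 5*n*u)
b(0, O(5, -1))*(-8 + (-5 - 1*3)) = (30 + 5*(-1)*0)*(-8 + (-5 - 1*3)) = (30 + 0)*(-8 + (-5 - 3)) = 30*(-8 - 8) = 30*(-16) = -480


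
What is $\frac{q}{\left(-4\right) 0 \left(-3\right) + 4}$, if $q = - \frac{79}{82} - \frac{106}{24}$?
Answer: $- \frac{2647}{1968} \approx -1.345$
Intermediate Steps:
$q = - \frac{2647}{492}$ ($q = \left(-79\right) \frac{1}{82} - \frac{53}{12} = - \frac{79}{82} - \frac{53}{12} = - \frac{2647}{492} \approx -5.3801$)
$\frac{q}{\left(-4\right) 0 \left(-3\right) + 4} = \frac{1}{\left(-4\right) 0 \left(-3\right) + 4} \left(- \frac{2647}{492}\right) = \frac{1}{0 \left(-3\right) + 4} \left(- \frac{2647}{492}\right) = \frac{1}{0 + 4} \left(- \frac{2647}{492}\right) = \frac{1}{4} \left(- \frac{2647}{492}\right) = - \frac{2647}{1968}$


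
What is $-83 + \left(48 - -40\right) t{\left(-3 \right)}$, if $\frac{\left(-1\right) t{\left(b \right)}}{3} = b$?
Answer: $709$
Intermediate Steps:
$t{\left(b \right)} = - 3 b$
$-83 + \left(48 - -40\right) t{\left(-3 \right)} = -83 + \left(48 - -40\right) \left(\left(-3\right) \left(-3\right)\right) = -83 + \left(48 + 40\right) 9 = -83 + 88 \cdot 9 = -83 + 792 = 709$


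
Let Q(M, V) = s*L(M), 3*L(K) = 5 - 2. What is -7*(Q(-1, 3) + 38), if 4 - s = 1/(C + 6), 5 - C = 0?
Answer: -3227/11 ≈ -293.36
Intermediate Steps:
C = 5 (C = 5 - 1*0 = 5 + 0 = 5)
L(K) = 1 (L(K) = (5 - 2)/3 = (⅓)*3 = 1)
s = 43/11 (s = 4 - 1/(5 + 6) = 4 - 1/11 = 43/11 ≈ 3.9091)
Q(M, V) = 43/11 (Q(M, V) = (43/11)*1 = 43/11)
-7*(Q(-1, 3) + 38) = -7*(43/11 + 38) = -7*461/11 = -3227/11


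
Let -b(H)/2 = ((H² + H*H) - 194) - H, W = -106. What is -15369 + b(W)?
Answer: -60137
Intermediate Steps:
b(H) = 388 - 4*H² + 2*H (b(H) = -2*(((H² + H*H) - 194) - H) = -2*(((H² + H²) - 194) - H) = -2*((2*H² - 194) - H) = -2*((-194 + 2*H²) - H) = -2*(-194 - H + 2*H²) = 388 - 4*H² + 2*H)
-15369 + b(W) = -15369 + (388 - 4*(-106)² + 2*(-106)) = -15369 + (388 - 4*11236 - 212) = -15369 + (388 - 44944 - 212) = -15369 - 44768 = -60137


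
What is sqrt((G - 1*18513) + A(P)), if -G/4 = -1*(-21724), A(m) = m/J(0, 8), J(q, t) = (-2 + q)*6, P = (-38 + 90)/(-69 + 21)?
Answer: I*sqrt(15178883)/12 ≈ 324.67*I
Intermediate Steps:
P = -13/12 (P = 52/(-48) = 52*(-1/48) = -13/12 ≈ -1.0833)
J(q, t) = -12 + 6*q
A(m) = -m/12 (A(m) = m/(-12 + 6*0) = m/(-12 + 0) = m/(-12) = m*(-1/12) = -m/12)
G = -86896 (G = -(-4)*(-21724) = -4*21724 = -86896)
sqrt((G - 1*18513) + A(P)) = sqrt((-86896 - 1*18513) - 1/12*(-13/12)) = sqrt((-86896 - 18513) + 13/144) = sqrt(-105409 + 13/144) = sqrt(-15178883/144) = I*sqrt(15178883)/12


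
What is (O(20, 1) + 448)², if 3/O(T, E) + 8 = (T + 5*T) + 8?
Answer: 321162241/1600 ≈ 2.0073e+5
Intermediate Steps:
O(T, E) = 1/(2*T) (O(T, E) = 3/(-8 + ((T + 5*T) + 8)) = 3/(-8 + (6*T + 8)) = 3/(-8 + (8 + 6*T)) = 3/((6*T)) = 3*(1/(6*T)) = 1/(2*T))
(O(20, 1) + 448)² = ((½)/20 + 448)² = ((½)*(1/20) + 448)² = (1/40 + 448)² = (17921/40)² = 321162241/1600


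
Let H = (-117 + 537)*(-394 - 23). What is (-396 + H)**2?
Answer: 30812887296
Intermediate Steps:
H = -175140 (H = 420*(-417) = -175140)
(-396 + H)**2 = (-396 - 175140)**2 = (-175536)**2 = 30812887296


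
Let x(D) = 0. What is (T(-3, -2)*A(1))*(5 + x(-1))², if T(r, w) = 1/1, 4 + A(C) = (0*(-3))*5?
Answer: -100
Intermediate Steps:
A(C) = -4 (A(C) = -4 + (0*(-3))*5 = -4 + 0*5 = -4 + 0 = -4)
T(r, w) = 1
(T(-3, -2)*A(1))*(5 + x(-1))² = (1*(-4))*(5 + 0)² = -4*5² = -4*25 = -100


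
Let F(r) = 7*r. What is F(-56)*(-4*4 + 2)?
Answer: 5488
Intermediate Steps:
F(-56)*(-4*4 + 2) = (7*(-56))*(-4*4 + 2) = -392*(-16 + 2) = -392*(-14) = 5488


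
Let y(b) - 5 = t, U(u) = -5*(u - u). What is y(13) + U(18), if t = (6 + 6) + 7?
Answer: 24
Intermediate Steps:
U(u) = 0 (U(u) = -5*0 = 0)
t = 19 (t = 12 + 7 = 19)
y(b) = 24 (y(b) = 5 + 19 = 24)
y(13) + U(18) = 24 + 0 = 24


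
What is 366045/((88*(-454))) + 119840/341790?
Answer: -12032267287/1365519408 ≈ -8.8115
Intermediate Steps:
366045/((88*(-454))) + 119840/341790 = 366045/(-39952) + 119840*(1/341790) = 366045*(-1/39952) + 11984/34179 = -366045/39952 + 11984/34179 = -12032267287/1365519408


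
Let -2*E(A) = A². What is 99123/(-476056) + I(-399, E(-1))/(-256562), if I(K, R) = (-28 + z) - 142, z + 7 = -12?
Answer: -12670610271/61068939736 ≈ -0.20748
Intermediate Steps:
z = -19 (z = -7 - 12 = -19)
E(A) = -A²/2
I(K, R) = -189 (I(K, R) = (-28 - 19) - 142 = -47 - 142 = -189)
99123/(-476056) + I(-399, E(-1))/(-256562) = 99123/(-476056) - 189/(-256562) = 99123*(-1/476056) - 189*(-1/256562) = -99123/476056 + 189/256562 = -12670610271/61068939736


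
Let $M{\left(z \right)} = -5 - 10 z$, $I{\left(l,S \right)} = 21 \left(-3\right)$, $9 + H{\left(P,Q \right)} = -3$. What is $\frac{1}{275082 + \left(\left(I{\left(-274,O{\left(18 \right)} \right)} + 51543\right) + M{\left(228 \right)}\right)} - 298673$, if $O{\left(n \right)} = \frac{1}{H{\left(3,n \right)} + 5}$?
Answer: $- \frac{96852784420}{324277} \approx -2.9867 \cdot 10^{5}$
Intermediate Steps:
$H{\left(P,Q \right)} = -12$ ($H{\left(P,Q \right)} = -9 - 3 = -12$)
$O{\left(n \right)} = - \frac{1}{7}$ ($O{\left(n \right)} = \frac{1}{-12 + 5} = \frac{1}{-7} = - \frac{1}{7}$)
$I{\left(l,S \right)} = -63$
$\frac{1}{275082 + \left(\left(I{\left(-274,O{\left(18 \right)} \right)} + 51543\right) + M{\left(228 \right)}\right)} - 298673 = \frac{1}{275082 + \left(\left(-63 + 51543\right) - 2285\right)} - 298673 = \frac{1}{275082 + \left(51480 - 2285\right)} - 298673 = \frac{1}{275082 + 49195} - 298673 = \frac{1}{324277} - 298673 = - \frac{96852784420}{324277}$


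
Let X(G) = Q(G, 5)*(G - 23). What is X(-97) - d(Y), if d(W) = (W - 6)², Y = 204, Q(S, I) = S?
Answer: -27564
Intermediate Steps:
X(G) = G*(-23 + G) (X(G) = G*(G - 23) = G*(-23 + G))
d(W) = (-6 + W)²
X(-97) - d(Y) = -97*(-23 - 97) - (-6 + 204)² = -97*(-120) - 1*198² = 11640 - 1*39204 = 11640 - 39204 = -27564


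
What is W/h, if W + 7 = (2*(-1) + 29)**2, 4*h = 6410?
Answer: 1444/3205 ≈ 0.45055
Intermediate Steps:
h = 3205/2 (h = (1/4)*6410 = 3205/2 ≈ 1602.5)
W = 722 (W = -7 + (2*(-1) + 29)**2 = -7 + (-2 + 29)**2 = -7 + 27**2 = -7 + 729 = 722)
W/h = 722/(3205/2) = 722*(2/3205) = 1444/3205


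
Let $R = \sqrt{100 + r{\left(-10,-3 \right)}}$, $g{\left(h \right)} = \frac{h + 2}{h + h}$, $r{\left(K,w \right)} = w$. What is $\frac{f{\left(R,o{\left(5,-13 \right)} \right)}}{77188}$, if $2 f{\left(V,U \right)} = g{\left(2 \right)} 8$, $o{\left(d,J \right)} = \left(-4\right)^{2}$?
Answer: $\frac{1}{19297} \approx 5.1822 \cdot 10^{-5}$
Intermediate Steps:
$g{\left(h \right)} = \frac{2 + h}{2 h}$
$o{\left(d,J \right)} = 16$
$R = \sqrt{97}$ ($R = \sqrt{100 - 3} = \sqrt{97} \approx 9.8489$)
$f{\left(V,U \right)} = 4$ ($f{\left(V,U \right)} = \frac{\frac{2 + 2}{2 \cdot 2} \cdot 8}{2} = \frac{\frac{1}{2} \cdot \frac{1}{2} \cdot 4 \cdot 8}{2} = \frac{1 \cdot 8}{2} = \frac{1}{2} \cdot 8 = 4$)
$\frac{f{\left(R,o{\left(5,-13 \right)} \right)}}{77188} = \frac{4}{77188} = 4 \cdot \frac{1}{77188} = \frac{1}{19297}$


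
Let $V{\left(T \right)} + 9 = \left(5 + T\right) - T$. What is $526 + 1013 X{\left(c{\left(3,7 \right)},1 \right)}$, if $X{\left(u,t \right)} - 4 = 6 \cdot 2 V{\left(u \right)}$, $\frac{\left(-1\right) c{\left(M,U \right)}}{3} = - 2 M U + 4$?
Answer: $-44046$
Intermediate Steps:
$V{\left(T \right)} = -4$ ($V{\left(T \right)} = -9 + \left(\left(5 + T\right) - T\right) = -9 + 5 = -4$)
$c{\left(M,U \right)} = -12 + 6 M U$ ($c{\left(M,U \right)} = - 3 \left(- 2 M U + 4\right) = - 3 \left(4 - 2 M U\right) = -12 + 6 M U$)
$X{\left(u,t \right)} = -44$ ($X{\left(u,t \right)} = 4 + 6 \cdot 2 \left(-4\right) = 4 + 12 \left(-4\right) = 4 - 48 = -44$)
$526 + 1013 X{\left(c{\left(3,7 \right)},1 \right)} = 526 + 1013 \left(-44\right) = 526 - 44572 = -44046$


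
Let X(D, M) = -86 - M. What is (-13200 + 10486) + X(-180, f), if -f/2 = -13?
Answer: -2826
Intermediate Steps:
f = 26 (f = -2*(-13) = 26)
(-13200 + 10486) + X(-180, f) = (-13200 + 10486) + (-86 - 1*26) = -2714 + (-86 - 26) = -2714 - 112 = -2826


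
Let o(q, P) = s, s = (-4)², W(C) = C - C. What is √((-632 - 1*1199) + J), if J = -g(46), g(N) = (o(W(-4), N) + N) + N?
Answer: I*√1939 ≈ 44.034*I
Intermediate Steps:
W(C) = 0
s = 16
o(q, P) = 16
g(N) = 16 + 2*N (g(N) = (16 + N) + N = 16 + 2*N)
J = -108 (J = -(16 + 2*46) = -(16 + 92) = -1*108 = -108)
√((-632 - 1*1199) + J) = √((-632 - 1*1199) - 108) = √((-632 - 1199) - 108) = √(-1831 - 108) = √(-1939) = I*√1939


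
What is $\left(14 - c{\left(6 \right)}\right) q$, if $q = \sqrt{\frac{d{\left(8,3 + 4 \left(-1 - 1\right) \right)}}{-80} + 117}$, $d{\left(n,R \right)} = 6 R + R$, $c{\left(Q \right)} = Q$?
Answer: $2 \sqrt{1879} \approx 86.695$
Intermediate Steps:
$d{\left(n,R \right)} = 7 R$
$q = \frac{\sqrt{1879}}{4}$ ($q = \sqrt{\frac{7 \left(3 + 4 \left(-1 - 1\right)\right)}{-80} + 117} = \sqrt{7 \left(3 + 4 \left(-2\right)\right) \left(- \frac{1}{80}\right) + 117} = \sqrt{7 \left(3 - 8\right) \left(- \frac{1}{80}\right) + 117} = \sqrt{7 \left(-5\right) \left(- \frac{1}{80}\right) + 117} = \sqrt{\left(-35\right) \left(- \frac{1}{80}\right) + 117} = \sqrt{\frac{7}{16} + 117} = \sqrt{\frac{1879}{16}} = \frac{\sqrt{1879}}{4} \approx 10.837$)
$\left(14 - c{\left(6 \right)}\right) q = \left(14 - 6\right) \frac{\sqrt{1879}}{4} = 8 \frac{\sqrt{1879}}{4} = 2 \sqrt{1879}$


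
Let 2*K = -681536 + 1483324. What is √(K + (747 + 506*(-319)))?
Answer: √240227 ≈ 490.13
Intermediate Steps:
K = 400894 (K = (-681536 + 1483324)/2 = (½)*801788 = 400894)
√(K + (747 + 506*(-319))) = √(400894 + (747 + 506*(-319))) = √(400894 + (747 - 161414)) = √(400894 - 160667) = √240227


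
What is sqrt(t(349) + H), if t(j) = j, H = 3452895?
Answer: 2*sqrt(863311) ≈ 1858.3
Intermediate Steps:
sqrt(t(349) + H) = sqrt(349 + 3452895) = sqrt(3453244) = 2*sqrt(863311)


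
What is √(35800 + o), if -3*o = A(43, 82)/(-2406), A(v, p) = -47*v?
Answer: √207238707958/2406 ≈ 189.21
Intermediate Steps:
o = -2021/7218 (o = -(-47*43)/(3*(-2406)) = -(-2021)*(-1)/(3*2406) = -⅓*2021/2406 = -2021/7218 ≈ -0.27999)
√(35800 + o) = √(35800 - 2021/7218) = √(258402379/7218) = √207238707958/2406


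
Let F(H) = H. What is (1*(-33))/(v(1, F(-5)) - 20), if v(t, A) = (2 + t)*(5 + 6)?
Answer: -33/13 ≈ -2.5385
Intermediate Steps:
v(t, A) = 22 + 11*t (v(t, A) = (2 + t)*11 = 22 + 11*t)
(1*(-33))/(v(1, F(-5)) - 20) = (1*(-33))/((22 + 11*1) - 20) = -33/((22 + 11) - 20) = -33/(33 - 20) = -33/13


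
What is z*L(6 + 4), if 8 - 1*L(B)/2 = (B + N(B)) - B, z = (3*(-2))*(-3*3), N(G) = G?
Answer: -216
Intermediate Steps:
z = 54 (z = -6*(-9) = 54)
L(B) = 16 - 2*B (L(B) = 16 - 2*((B + B) - B) = 16 - 2*(2*B - B) = 16 - 2*B)
z*L(6 + 4) = 54*(16 - 2*(6 + 4)) = 54*(16 - 2*10) = 54*(16 - 20) = 54*(-4) = -216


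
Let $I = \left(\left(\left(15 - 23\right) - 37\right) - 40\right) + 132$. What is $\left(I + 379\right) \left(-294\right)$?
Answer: $-125244$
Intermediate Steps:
$I = 47$ ($I = \left(\left(-8 - 37\right) - 40\right) + 132 = \left(-45 - 40\right) + 132 = -85 + 132 = 47$)
$\left(I + 379\right) \left(-294\right) = \left(47 + 379\right) \left(-294\right) = 426 \left(-294\right) = -125244$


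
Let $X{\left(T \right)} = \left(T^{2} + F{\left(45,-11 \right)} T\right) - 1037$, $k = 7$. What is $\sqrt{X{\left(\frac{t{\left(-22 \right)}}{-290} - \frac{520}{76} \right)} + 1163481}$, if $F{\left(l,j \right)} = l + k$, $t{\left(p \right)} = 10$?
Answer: $\frac{\sqrt{352824954937}}{551} \approx 1078.0$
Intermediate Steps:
$F{\left(l,j \right)} = 7 + l$ ($F{\left(l,j \right)} = l + 7 = 7 + l$)
$X{\left(T \right)} = -1037 + T^{2} + 52 T$ ($X{\left(T \right)} = \left(T^{2} + \left(7 + 45\right) T\right) - 1037 = \left(T^{2} + 52 T\right) - 1037 = -1037 + T^{2} + 52 T$)
$\sqrt{X{\left(\frac{t{\left(-22 \right)}}{-290} - \frac{520}{76} \right)} + 1163481} = \sqrt{\left(-1037 + \left(\frac{10}{-290} - \frac{520}{76}\right)^{2} + 52 \left(\frac{10}{-290} - \frac{520}{76}\right)\right) + 1163481} = \sqrt{\left(-1037 + \left(10 \left(- \frac{1}{290}\right) - \frac{130}{19}\right)^{2} + 52 \left(10 \left(- \frac{1}{290}\right) - \frac{130}{19}\right)\right) + 1163481} = \sqrt{\left(-1037 + \left(- \frac{1}{29} - \frac{130}{19}\right)^{2} + 52 \left(- \frac{1}{29} - \frac{130}{19}\right)\right) + 1163481} = \sqrt{\left(-1037 + \left(- \frac{3789}{551}\right)^{2} + 52 \left(- \frac{3789}{551}\right)\right) + 1163481} = \sqrt{\left(-1037 + \frac{14356521}{303601} - \frac{197028}{551}\right) + 1163481} = \sqrt{- \frac{409040144}{303601} + 1163481} = \sqrt{\frac{352824954937}{303601}} = \frac{\sqrt{352824954937}}{551}$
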